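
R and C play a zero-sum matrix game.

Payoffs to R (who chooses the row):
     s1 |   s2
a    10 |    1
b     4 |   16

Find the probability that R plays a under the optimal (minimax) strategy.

Row minima are 1 and 4, so R's maximin is 4; column maxima are 10 and 16, so C's minimax is 10. These differ, so the equilibrium is in mixed strategies.
Let R play a with probability p. C is indifferent when 10p + 4(1−p) = p + 16(1−p), giving p = 4/7.

4/7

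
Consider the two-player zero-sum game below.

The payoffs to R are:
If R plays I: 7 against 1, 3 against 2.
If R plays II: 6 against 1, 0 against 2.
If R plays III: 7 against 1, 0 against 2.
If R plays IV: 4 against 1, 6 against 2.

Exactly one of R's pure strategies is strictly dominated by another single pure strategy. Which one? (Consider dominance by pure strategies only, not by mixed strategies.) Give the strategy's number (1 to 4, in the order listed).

Compare II with I: 7 > 6, 3 > 0.
So I strictly dominates II for R; II is strictly dominated.

2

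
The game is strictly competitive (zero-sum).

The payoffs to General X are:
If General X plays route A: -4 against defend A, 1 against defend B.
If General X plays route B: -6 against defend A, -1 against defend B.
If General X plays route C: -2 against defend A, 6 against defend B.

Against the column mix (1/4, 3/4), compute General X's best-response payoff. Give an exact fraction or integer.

4

route A: (-4)·(1/4) + (1)·(3/4) = -1/4.
route B: (-6)·(1/4) + (-1)·(3/4) = -9/4.
route C: (-2)·(1/4) + (6)·(3/4) = 4.
The best pure response is route C with expected payoff 4.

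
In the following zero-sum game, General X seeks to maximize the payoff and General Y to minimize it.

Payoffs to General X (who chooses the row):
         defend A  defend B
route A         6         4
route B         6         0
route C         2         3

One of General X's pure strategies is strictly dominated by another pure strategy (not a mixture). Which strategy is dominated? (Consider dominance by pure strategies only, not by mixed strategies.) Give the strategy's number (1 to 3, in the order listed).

Compare route C with route A: 6 > 2, 4 > 3.
So route A strictly dominates route C for General X; route C is strictly dominated.

3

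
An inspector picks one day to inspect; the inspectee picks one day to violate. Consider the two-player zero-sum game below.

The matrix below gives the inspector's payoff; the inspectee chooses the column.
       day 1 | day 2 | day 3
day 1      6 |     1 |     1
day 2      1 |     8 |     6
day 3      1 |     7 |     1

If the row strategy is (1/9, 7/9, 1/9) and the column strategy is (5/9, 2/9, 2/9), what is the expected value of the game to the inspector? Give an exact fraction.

Against (5/9, 2/9, 2/9), each row's expected payoff is day 1: 34/9; day 2: 11/3; day 3: 7/3.
Taking the (1/9, 7/9, 1/9)-weighted average: (1/9)·(34/9) + (7/9)·(11/3) + (1/9)·(7/3) = 286/81.

286/81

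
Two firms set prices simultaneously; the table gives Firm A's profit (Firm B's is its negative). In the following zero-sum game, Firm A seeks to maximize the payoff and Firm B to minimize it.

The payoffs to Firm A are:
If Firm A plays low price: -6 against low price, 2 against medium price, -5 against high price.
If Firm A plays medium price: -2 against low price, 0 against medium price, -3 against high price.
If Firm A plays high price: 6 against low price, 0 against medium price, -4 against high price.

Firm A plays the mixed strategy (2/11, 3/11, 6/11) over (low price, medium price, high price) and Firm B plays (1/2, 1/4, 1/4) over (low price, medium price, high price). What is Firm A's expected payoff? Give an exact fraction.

-3/44

Against (1/2, 1/4, 1/4), each row's expected payoff is low price: -15/4; medium price: -7/4; high price: 2.
Taking the (2/11, 3/11, 6/11)-weighted average: (2/11)·(-15/4) + (3/11)·(-7/4) + (6/11)·(2) = -3/44.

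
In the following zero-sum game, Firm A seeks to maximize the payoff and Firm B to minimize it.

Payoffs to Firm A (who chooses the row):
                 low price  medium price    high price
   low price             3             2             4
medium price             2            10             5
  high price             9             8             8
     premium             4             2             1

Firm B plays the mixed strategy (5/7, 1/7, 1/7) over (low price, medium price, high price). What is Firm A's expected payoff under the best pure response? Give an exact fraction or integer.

61/7

low price: (3)·(5/7) + (2)·(1/7) + (4)·(1/7) = 3.
medium price: (2)·(5/7) + (10)·(1/7) + (5)·(1/7) = 25/7.
high price: (9)·(5/7) + (8)·(1/7) + (8)·(1/7) = 61/7.
premium: (4)·(5/7) + (2)·(1/7) + (1)·(1/7) = 23/7.
The best pure response is high price with expected payoff 61/7.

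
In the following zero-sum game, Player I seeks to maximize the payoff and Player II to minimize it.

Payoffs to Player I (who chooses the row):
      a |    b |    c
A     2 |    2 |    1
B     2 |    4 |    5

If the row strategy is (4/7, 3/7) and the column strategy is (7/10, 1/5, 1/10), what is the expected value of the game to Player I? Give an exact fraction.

157/70

Against (7/10, 1/5, 1/10), each row's expected payoff is A: 19/10; B: 27/10.
Taking the (4/7, 3/7)-weighted average: (4/7)·(19/10) + (3/7)·(27/10) = 157/70.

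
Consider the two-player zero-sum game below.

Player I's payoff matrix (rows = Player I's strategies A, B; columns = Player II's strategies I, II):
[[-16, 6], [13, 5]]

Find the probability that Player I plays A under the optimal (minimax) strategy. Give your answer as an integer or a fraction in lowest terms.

4/15

Row minima are -16 and 5, so Player I's maximin is 5; column maxima are 13 and 6, so Player II's minimax is 6. These differ, so the equilibrium is in mixed strategies.
Let Player I play A with probability p. Player II is indifferent when −16p + 13(1−p) = 6p + 5(1−p), giving p = 4/15.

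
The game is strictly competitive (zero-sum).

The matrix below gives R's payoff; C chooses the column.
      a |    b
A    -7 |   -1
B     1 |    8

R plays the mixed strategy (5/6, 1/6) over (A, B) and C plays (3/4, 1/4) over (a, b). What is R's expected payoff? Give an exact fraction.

-33/8

Against (3/4, 1/4), each row's expected payoff is A: -11/2; B: 11/4.
Taking the (5/6, 1/6)-weighted average: (5/6)·(-11/2) + (1/6)·(11/4) = -33/8.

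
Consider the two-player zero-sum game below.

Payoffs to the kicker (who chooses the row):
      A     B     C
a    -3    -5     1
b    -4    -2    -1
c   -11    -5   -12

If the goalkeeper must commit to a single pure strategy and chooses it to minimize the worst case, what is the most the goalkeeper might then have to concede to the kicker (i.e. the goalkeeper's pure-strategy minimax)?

-3

The worst case (largest entry) in each column is A: -3, B: -2, C: 1.
The best (smallest) of these is -3.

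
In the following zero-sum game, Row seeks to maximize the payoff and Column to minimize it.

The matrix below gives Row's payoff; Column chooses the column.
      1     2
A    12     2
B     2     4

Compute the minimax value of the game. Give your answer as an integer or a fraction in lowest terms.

11/3

Row minima are 2 and 2, so Row's maximin is 2; column maxima are 12 and 4, so Column's minimax is 4. These differ, so the equilibrium is in mixed strategies.
Let Row play A with probability p. Column is indifferent when 12p + 2(1−p) = 2p + 4(1−p), giving p = 1/6.
Let Column play 1 with probability q. Row is indifferent when 12q + 2(1−q) = 2q + 4(1−q), giving q = 1/6.
The value is 12·(1/6) + (2)·(5/6) = 11/3.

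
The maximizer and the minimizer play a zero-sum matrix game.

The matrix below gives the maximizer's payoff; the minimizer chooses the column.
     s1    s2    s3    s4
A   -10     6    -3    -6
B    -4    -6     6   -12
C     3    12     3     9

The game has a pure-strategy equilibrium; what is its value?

3

Row minima: -10, -12, 3 → the maximizer's maximin is 3.
Column maxima: 3, 12, 6, 9 → the minimizer's minimax is 3.
They coincide at (C, s1), so the value is 3.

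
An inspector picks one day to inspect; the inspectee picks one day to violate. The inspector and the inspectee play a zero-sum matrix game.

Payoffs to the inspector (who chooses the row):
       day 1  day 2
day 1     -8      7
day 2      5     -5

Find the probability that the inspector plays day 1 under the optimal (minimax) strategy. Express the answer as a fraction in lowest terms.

Row minima are -8 and -5, so the inspector's maximin is -5; column maxima are 5 and 7, so the inspectee's minimax is 5. These differ, so the equilibrium is in mixed strategies.
Let the inspector play day 1 with probability p. The inspectee is indifferent when −8p + 5(1−p) = 7p − 5(1−p), giving p = 2/5.

2/5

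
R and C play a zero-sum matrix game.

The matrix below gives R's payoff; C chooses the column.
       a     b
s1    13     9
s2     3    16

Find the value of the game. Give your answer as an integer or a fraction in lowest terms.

Row minima are 9 and 3, so R's maximin is 9; column maxima are 13 and 16, so C's minimax is 13. These differ, so the equilibrium is in mixed strategies.
Let R play s1 with probability p. C is indifferent when 13p + 3(1−p) = 9p + 16(1−p), giving p = 13/17.
Let C play a with probability q. R is indifferent when 13q + 9(1−q) = 3q + 16(1−q), giving q = 7/17.
The value is 13·(7/17) + (9)·(10/17) = 181/17.

181/17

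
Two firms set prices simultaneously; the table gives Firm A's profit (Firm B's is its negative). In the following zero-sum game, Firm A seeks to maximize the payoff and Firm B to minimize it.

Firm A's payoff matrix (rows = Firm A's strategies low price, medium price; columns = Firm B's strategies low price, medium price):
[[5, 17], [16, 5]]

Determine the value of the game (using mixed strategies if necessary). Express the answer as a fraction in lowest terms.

247/23

Row minima are 5 and 5, so Firm A's maximin is 5; column maxima are 16 and 17, so Firm B's minimax is 16. These differ, so the equilibrium is in mixed strategies.
Let Firm A play low price with probability p. Firm B is indifferent when 5p + 16(1−p) = 17p + 5(1−p), giving p = 11/23.
Let Firm B play low price with probability q. Firm A is indifferent when 5q + 17(1−q) = 16q + 5(1−q), giving q = 12/23.
The value is 5·(12/23) + (17)·(11/23) = 247/23.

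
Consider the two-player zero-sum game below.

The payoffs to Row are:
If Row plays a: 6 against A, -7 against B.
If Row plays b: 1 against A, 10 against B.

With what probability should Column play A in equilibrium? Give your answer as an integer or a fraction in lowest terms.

17/22

Row minima are -7 and 1, so Row's maximin is 1; column maxima are 6 and 10, so Column's minimax is 6. These differ, so the equilibrium is in mixed strategies.
Let Column play A with probability q. Row is indifferent when 6q − 7(1−q) = q + 10(1−q), giving q = 17/22.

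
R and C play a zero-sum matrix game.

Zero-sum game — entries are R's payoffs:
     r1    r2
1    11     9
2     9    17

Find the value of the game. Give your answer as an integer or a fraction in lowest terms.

53/5

Row minima are 9 and 9, so R's maximin is 9; column maxima are 11 and 17, so C's minimax is 11. These differ, so the equilibrium is in mixed strategies.
Let R play 1 with probability p. C is indifferent when 11p + 9(1−p) = 9p + 17(1−p), giving p = 4/5.
Let C play r1 with probability q. R is indifferent when 11q + 9(1−q) = 9q + 17(1−q), giving q = 4/5.
The value is 11·(4/5) + (9)·(1/5) = 53/5.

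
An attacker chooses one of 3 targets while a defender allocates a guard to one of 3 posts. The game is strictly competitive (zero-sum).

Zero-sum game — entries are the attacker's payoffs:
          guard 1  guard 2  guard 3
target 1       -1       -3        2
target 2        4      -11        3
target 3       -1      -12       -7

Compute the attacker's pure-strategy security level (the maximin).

-3

The worst-case payoff for each row is target 1: -3, target 2: -11, target 3: -12.
The best of these is -3.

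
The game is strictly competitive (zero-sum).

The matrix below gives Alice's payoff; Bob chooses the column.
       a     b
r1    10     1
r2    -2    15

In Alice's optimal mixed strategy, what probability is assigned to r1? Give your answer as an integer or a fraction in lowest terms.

17/26

Row minima are 1 and -2, so Alice's maximin is 1; column maxima are 10 and 15, so Bob's minimax is 10. These differ, so the equilibrium is in mixed strategies.
Let Alice play r1 with probability p. Bob is indifferent when 10p − 2(1−p) = p + 15(1−p), giving p = 17/26.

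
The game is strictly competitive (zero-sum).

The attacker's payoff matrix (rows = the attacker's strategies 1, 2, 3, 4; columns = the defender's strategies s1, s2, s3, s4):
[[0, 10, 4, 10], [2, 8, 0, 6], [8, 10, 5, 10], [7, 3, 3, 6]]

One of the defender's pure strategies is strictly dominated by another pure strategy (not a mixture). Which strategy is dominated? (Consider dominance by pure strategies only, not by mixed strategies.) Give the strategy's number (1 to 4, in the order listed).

The defender prefers columns that give the attacker less. Compare s4 with s3: 4 < 10, 0 < 6, 5 < 10, 3 < 6.
So s3 strictly dominates s4 for the defender; s4 is strictly dominated.

4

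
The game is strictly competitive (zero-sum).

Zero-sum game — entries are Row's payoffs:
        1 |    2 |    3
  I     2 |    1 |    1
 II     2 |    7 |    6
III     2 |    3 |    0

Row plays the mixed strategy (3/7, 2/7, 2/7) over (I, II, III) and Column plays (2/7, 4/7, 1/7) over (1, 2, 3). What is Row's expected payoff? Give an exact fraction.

Against (2/7, 4/7, 1/7), each row's expected payoff is I: 9/7; II: 38/7; III: 16/7.
Taking the (3/7, 2/7, 2/7)-weighted average: (3/7)·(9/7) + (2/7)·(38/7) + (2/7)·(16/7) = 135/49.

135/49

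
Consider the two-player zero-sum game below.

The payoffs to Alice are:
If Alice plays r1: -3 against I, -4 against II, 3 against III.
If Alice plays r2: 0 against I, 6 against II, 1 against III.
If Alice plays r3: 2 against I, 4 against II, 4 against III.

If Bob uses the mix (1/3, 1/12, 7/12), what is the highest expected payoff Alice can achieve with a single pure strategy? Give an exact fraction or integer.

r1: (-3)·(1/3) + (-4)·(1/12) + (3)·(7/12) = 5/12.
r2: (0)·(1/3) + (6)·(1/12) + (1)·(7/12) = 13/12.
r3: (2)·(1/3) + (4)·(1/12) + (4)·(7/12) = 10/3.
The best pure response is r3 with expected payoff 10/3.

10/3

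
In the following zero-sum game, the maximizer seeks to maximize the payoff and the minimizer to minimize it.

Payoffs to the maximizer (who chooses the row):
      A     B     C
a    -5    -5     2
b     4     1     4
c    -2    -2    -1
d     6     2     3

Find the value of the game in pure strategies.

Row minima: -5, 1, -2, 2 → the maximizer's maximin is 2.
Column maxima: 6, 2, 4 → the minimizer's minimax is 2.
They coincide at (d, B), so the value is 2.

2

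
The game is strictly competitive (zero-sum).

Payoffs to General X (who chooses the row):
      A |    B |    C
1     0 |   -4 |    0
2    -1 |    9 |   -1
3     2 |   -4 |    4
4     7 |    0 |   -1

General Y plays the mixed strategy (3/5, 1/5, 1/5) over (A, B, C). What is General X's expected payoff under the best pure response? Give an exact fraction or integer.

4

1: (0)·(3/5) + (-4)·(1/5) + (0)·(1/5) = -4/5.
2: (-1)·(3/5) + (9)·(1/5) + (-1)·(1/5) = 1.
3: (2)·(3/5) + (-4)·(1/5) + (4)·(1/5) = 6/5.
4: (7)·(3/5) + (0)·(1/5) + (-1)·(1/5) = 4.
The best pure response is 4 with expected payoff 4.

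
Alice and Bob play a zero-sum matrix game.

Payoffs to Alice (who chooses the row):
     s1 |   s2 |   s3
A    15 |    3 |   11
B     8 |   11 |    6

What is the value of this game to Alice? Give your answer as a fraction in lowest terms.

103/13

Column s1 is strictly dominated by s3 for Bob (it gives Alice more in every row).
The remaining 2×2 game on (A, B) × (s2, s3) has no saddle point. Let Alice play A with probability p; indifference gives 3p + 11(1−p) = 11p + 6(1−p), so p = 5/13.
Similarly Bob's optimal q on s2 is 5/13, and the value is 3·(5/13) + (11)·(8/13) = 103/13.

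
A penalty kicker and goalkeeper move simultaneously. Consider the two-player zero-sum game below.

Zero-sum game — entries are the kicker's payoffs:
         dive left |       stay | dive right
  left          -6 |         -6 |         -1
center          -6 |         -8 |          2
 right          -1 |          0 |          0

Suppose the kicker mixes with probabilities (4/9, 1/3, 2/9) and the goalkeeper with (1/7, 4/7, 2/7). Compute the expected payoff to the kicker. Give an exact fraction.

-232/63

Against (1/7, 4/7, 2/7), each row's expected payoff is left: -32/7; center: -34/7; right: -1/7.
Taking the (4/9, 1/3, 2/9)-weighted average: (4/9)·(-32/7) + (1/3)·(-34/7) + (2/9)·(-1/7) = -232/63.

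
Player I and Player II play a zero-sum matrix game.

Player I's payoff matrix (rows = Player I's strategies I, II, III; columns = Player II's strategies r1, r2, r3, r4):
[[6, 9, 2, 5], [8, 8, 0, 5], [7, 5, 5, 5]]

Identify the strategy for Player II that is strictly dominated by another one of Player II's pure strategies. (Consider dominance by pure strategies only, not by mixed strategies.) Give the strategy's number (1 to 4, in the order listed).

1

Player II prefers columns that give Player I less. Compare r1 with r3: 2 < 6, 0 < 8, 5 < 7.
So r3 strictly dominates r1 for Player II; r1 is strictly dominated.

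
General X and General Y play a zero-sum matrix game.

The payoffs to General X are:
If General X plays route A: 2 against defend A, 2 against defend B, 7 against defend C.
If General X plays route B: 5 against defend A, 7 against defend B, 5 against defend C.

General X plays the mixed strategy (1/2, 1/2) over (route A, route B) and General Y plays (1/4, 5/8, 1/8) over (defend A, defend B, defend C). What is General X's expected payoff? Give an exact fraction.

71/16

Against (1/4, 5/8, 1/8), each row's expected payoff is route A: 21/8; route B: 25/4.
Taking the (1/2, 1/2)-weighted average: (1/2)·(21/8) + (1/2)·(25/4) = 71/16.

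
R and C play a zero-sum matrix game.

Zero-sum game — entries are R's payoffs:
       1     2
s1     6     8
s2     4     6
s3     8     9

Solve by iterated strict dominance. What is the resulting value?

8

Row s1 is strictly dominated by row s3 (8>6, 9>8); eliminate s1.
Row s2 is strictly dominated by row s3 (8>4, 9>6); eliminate s2.
Column 2 is strictly dominated by 1 for C (8<9); eliminate 2.
Only (s3, 1) remains, with payoff 8.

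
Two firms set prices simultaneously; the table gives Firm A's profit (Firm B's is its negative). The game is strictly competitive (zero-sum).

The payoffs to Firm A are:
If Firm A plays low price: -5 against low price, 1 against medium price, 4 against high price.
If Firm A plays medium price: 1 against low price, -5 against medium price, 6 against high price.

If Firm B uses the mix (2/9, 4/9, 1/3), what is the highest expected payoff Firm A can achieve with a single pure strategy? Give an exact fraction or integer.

low price: (-5)·(2/9) + (1)·(4/9) + (4)·(1/3) = 2/3.
medium price: (1)·(2/9) + (-5)·(4/9) + (6)·(1/3) = 0.
The best pure response is low price with expected payoff 2/3.

2/3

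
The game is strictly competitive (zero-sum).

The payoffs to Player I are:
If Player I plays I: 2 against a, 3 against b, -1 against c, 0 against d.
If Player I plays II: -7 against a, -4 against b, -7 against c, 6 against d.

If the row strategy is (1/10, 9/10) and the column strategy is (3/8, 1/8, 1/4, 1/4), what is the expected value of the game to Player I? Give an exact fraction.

-59/20

Against (3/8, 1/8, 1/4, 1/4), each row's expected payoff is I: 7/8; II: -27/8.
Taking the (1/10, 9/10)-weighted average: (1/10)·(7/8) + (9/10)·(-27/8) = -59/20.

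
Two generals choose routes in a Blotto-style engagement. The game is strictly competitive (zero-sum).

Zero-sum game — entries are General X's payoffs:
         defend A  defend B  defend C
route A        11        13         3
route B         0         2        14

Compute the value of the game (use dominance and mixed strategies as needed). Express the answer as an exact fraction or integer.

7

Column defend B is strictly dominated by defend A for General Y (it gives General X more in every row).
The remaining 2×2 game on (route A, route B) × (defend A, defend C) has no saddle point. Let General X play route A with probability p; indifference gives 11p = 3p + 14(1−p), so p = 7/11.
Similarly General Y's optimal q on defend A is 1/2, and the value is 11·(1/2) + (3)·(1/2) = 7.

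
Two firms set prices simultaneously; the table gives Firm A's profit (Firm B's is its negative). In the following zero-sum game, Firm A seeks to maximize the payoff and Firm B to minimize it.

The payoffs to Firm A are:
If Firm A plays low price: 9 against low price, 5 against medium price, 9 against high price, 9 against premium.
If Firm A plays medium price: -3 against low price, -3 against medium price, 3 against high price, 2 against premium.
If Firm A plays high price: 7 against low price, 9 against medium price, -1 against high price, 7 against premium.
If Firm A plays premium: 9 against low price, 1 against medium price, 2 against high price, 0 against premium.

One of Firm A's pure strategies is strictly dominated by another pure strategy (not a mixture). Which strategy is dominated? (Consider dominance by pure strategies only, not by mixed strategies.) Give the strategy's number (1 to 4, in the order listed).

2

Compare medium price with low price: 9 > -3, 5 > -3, 9 > 3, 9 > 2.
So low price strictly dominates medium price for Firm A; medium price is strictly dominated.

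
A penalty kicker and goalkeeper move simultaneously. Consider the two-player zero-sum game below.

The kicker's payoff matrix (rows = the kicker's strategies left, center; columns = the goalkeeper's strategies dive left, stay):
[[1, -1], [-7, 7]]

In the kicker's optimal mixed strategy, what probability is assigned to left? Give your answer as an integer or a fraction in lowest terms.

7/8

Row minima are -1 and -7, so the kicker's maximin is -1; column maxima are 1 and 7, so the goalkeeper's minimax is 1. These differ, so the equilibrium is in mixed strategies.
Let the kicker play left with probability p. The goalkeeper is indifferent when p − 7(1−p) = −p + 7(1−p), giving p = 7/8.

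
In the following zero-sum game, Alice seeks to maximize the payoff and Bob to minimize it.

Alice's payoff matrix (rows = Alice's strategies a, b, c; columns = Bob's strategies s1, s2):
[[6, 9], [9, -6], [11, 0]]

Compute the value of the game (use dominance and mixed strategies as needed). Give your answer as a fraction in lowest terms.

99/14

Row b is strictly dominated by row c, so Alice never plays it.
The remaining 2×2 game on (a, c) × (s1, s2) has no saddle point. Let Alice play a with probability p; indifference gives 6p + 11(1−p) = 9p, so p = 11/14.
Similarly Bob's optimal q on s1 is 9/14, and the value is 6·(9/14) + (9)·(5/14) = 99/14.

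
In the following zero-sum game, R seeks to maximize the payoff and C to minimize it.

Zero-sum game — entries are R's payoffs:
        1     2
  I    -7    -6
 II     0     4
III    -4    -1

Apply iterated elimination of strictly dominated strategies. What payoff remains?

0

Column 2 is strictly dominated by 1 for C (-7<-6, 0<4, -4<-1); eliminate 2.
Row I is strictly dominated by row II (0>-7); eliminate I.
Row III is strictly dominated by row II (0>-4); eliminate III.
Only (II, 1) remains, with payoff 0.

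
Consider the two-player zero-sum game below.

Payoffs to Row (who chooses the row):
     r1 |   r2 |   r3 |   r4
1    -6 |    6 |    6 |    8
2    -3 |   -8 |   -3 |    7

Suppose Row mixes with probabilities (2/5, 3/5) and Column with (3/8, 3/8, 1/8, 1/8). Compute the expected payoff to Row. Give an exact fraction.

-59/40

Against (3/8, 3/8, 1/8, 1/8), each row's expected payoff is 1: 7/4; 2: -29/8.
Taking the (2/5, 3/5)-weighted average: (2/5)·(7/4) + (3/5)·(-29/8) = -59/40.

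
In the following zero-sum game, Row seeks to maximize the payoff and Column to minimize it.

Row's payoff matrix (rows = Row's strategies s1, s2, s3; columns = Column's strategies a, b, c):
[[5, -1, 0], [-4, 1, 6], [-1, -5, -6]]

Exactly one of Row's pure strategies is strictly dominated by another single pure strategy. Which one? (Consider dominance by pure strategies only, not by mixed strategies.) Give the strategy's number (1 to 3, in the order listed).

Compare s3 with s1: 5 > -1, -1 > -5, 0 > -6.
So s1 strictly dominates s3 for Row; s3 is strictly dominated.

3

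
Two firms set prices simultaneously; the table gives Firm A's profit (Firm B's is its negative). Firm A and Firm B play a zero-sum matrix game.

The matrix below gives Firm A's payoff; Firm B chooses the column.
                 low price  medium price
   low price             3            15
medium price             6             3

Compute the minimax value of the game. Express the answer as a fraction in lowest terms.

Row minima are 3 and 3, so Firm A's maximin is 3; column maxima are 6 and 15, so Firm B's minimax is 6. These differ, so the equilibrium is in mixed strategies.
Let Firm A play low price with probability p. Firm B is indifferent when 3p + 6(1−p) = 15p + 3(1−p), giving p = 1/5.
Let Firm B play low price with probability q. Firm A is indifferent when 3q + 15(1−q) = 6q + 3(1−q), giving q = 4/5.
The value is 3·(4/5) + (15)·(1/5) = 27/5.

27/5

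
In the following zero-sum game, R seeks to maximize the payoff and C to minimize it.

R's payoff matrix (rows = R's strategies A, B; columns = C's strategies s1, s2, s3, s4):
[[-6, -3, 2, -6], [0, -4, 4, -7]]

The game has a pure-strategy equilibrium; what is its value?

-6

Row minima: -6, -7 → R's maximin is -6.
Column maxima: 0, -3, 4, -6 → C's minimax is -6.
They coincide at (A, s4), so the value is -6.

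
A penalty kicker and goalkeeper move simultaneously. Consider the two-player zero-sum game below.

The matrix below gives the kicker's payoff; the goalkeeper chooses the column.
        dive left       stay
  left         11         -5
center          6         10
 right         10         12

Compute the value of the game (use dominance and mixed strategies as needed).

Row center is strictly dominated by row right, so the kicker never plays it.
The remaining 2×2 game on (left, right) × (dive left, stay) has no saddle point. Let the kicker play left with probability p; indifference gives 11p + 10(1−p) = −5p + 12(1−p), so p = 1/9.
Similarly the goalkeeper's optimal q on dive left is 17/18, and the value is 11·(17/18) + (-5)·(1/18) = 91/9.

91/9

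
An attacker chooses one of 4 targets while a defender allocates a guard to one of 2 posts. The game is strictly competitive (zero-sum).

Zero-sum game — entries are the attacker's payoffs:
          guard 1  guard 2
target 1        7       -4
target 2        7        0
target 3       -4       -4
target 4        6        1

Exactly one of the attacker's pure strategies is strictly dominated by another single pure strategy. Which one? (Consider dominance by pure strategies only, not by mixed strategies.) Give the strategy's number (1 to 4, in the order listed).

Compare target 3 with target 2: 7 > -4, 0 > -4.
So target 2 strictly dominates target 3 for the attacker; target 3 is strictly dominated.

3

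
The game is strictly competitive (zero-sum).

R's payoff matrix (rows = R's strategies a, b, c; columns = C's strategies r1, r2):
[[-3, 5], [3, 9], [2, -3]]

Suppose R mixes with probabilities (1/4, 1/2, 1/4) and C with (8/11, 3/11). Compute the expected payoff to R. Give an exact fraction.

Against (8/11, 3/11), each row's expected payoff is a: -9/11; b: 51/11; c: 7/11.
Taking the (1/4, 1/2, 1/4)-weighted average: (1/4)·(-9/11) + (1/2)·(51/11) + (1/4)·(7/11) = 25/11.

25/11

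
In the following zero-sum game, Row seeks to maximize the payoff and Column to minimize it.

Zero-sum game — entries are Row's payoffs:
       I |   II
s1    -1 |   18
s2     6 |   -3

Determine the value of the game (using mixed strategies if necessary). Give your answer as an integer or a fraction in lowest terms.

Row minima are -1 and -3, so Row's maximin is -1; column maxima are 6 and 18, so Column's minimax is 6. These differ, so the equilibrium is in mixed strategies.
Let Row play s1 with probability p. Column is indifferent when −p + 6(1−p) = 18p − 3(1−p), giving p = 9/28.
Let Column play I with probability q. Row is indifferent when −q + 18(1−q) = 6q − 3(1−q), giving q = 3/4.
The value is -1·(3/4) + (18)·(1/4) = 15/4.

15/4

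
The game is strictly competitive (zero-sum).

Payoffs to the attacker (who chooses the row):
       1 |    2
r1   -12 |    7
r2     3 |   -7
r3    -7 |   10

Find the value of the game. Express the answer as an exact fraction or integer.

Row r1 is strictly dominated by row r3, so the attacker never plays it.
The remaining 2×2 game on (r2, r3) × (1, 2) has no saddle point. Let the attacker play r2 with probability p; indifference gives 3p − 7(1−p) = −7p + 10(1−p), so p = 17/27.
Similarly the defender's optimal q on 1 is 17/27, and the value is 3·(17/27) + (-7)·(10/27) = -19/27.

-19/27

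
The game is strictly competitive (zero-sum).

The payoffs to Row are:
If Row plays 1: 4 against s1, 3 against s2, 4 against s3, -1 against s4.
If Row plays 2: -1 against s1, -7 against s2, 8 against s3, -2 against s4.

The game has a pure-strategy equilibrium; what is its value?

-1

Row minima: -1, -7 → Row's maximin is -1.
Column maxima: 4, 3, 8, -1 → Column's minimax is -1.
They coincide at (1, s4), so the value is -1.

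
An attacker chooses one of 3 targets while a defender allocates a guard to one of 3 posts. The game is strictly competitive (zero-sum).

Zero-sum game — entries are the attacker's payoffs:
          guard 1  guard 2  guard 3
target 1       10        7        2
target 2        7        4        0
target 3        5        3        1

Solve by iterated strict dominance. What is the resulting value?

2

Row target 2 is strictly dominated by row target 1 (10>7, 7>4, 2>0); eliminate target 2.
Row target 3 is strictly dominated by row target 1 (10>5, 7>3, 2>1); eliminate target 3.
Column guard 1 is strictly dominated by guard 2 for the defender (7<10); eliminate guard 1.
Column guard 2 is strictly dominated by guard 3 for the defender (2<7); eliminate guard 2.
Only (target 1, guard 3) remains, with payoff 2.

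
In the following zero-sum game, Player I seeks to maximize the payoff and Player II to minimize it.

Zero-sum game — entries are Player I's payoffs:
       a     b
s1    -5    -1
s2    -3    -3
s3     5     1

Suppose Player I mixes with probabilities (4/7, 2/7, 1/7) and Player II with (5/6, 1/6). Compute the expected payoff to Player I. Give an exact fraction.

-19/7

Against (5/6, 1/6), each row's expected payoff is s1: -13/3; s2: -3; s3: 13/3.
Taking the (4/7, 2/7, 1/7)-weighted average: (4/7)·(-13/3) + (2/7)·(-3) + (1/7)·(13/3) = -19/7.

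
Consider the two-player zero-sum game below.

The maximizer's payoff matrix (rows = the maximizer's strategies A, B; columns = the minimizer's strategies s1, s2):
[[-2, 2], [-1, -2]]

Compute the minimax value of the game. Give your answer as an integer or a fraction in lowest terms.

-6/5

Row minima are -2 and -2, so the maximizer's maximin is -2; column maxima are -1 and 2, so the minimizer's minimax is -1. These differ, so the equilibrium is in mixed strategies.
Let the maximizer play A with probability p. The minimizer is indifferent when −2p − (1−p) = 2p − 2(1−p), giving p = 1/5.
Let the minimizer play s1 with probability q. The maximizer is indifferent when −2q + 2(1−q) = −q − 2(1−q), giving q = 4/5.
The value is -2·(4/5) + (2)·(1/5) = -6/5.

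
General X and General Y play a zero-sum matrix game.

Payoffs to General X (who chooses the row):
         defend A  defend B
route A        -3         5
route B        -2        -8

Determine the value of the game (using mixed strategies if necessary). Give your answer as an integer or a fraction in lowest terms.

-17/7

Row minima are -3 and -8, so General X's maximin is -3; column maxima are -2 and 5, so General Y's minimax is -2. These differ, so the equilibrium is in mixed strategies.
Let General X play route A with probability p. General Y is indifferent when −3p − 2(1−p) = 5p − 8(1−p), giving p = 3/7.
Let General Y play defend A with probability q. General X is indifferent when −3q + 5(1−q) = −2q − 8(1−q), giving q = 13/14.
The value is -3·(13/14) + (5)·(1/14) = -17/7.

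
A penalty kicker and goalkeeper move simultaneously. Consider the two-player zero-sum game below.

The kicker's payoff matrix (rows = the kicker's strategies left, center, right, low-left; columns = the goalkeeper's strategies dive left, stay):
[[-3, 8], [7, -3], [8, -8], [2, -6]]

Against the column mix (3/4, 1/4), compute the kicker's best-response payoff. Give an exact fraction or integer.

left: (-3)·(3/4) + (8)·(1/4) = -1/4.
center: (7)·(3/4) + (-3)·(1/4) = 9/2.
right: (8)·(3/4) + (-8)·(1/4) = 4.
low-left: (2)·(3/4) + (-6)·(1/4) = 0.
The best pure response is center with expected payoff 9/2.

9/2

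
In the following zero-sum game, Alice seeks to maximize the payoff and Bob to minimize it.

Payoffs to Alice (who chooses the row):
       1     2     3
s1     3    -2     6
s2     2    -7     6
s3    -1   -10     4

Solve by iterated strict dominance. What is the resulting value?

Row s3 is strictly dominated by row s1 (3>-1, -2>-10, 6>4); eliminate s3.
Column 3 is strictly dominated by 1 for Bob (3<6, 2<6); eliminate 3.
Column 1 is strictly dominated by 2 for Bob (-2<3, -7<2); eliminate 1.
Row s2 is strictly dominated by row s1 (-2>-7); eliminate s2.
Only (s1, 2) remains, with payoff -2.

-2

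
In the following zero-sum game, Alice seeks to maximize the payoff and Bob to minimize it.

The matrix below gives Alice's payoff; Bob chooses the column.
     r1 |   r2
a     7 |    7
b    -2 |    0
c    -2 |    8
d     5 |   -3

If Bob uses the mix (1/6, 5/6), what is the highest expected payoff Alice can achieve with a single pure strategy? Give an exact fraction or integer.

a: (7)·(1/6) + (7)·(5/6) = 7.
b: (-2)·(1/6) + (0)·(5/6) = -1/3.
c: (-2)·(1/6) + (8)·(5/6) = 19/3.
d: (5)·(1/6) + (-3)·(5/6) = -5/3.
The best pure response is a with expected payoff 7.

7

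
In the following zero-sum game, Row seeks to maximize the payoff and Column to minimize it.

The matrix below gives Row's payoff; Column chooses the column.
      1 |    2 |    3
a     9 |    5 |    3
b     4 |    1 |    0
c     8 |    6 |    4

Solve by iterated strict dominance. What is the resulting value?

4

Column 2 is strictly dominated by 3 for Column (3<5, 0<1, 4<6); eliminate 2.
Column 1 is strictly dominated by 3 for Column (3<9, 0<4, 4<8); eliminate 1.
Row a is strictly dominated by row c (4>3); eliminate a.
Row b is strictly dominated by row c (4>0); eliminate b.
Only (c, 3) remains, with payoff 4.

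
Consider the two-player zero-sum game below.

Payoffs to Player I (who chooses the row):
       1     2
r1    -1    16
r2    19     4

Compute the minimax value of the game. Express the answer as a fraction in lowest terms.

77/8

Row minima are -1 and 4, so Player I's maximin is 4; column maxima are 19 and 16, so Player II's minimax is 16. These differ, so the equilibrium is in mixed strategies.
Let Player I play r1 with probability p. Player II is indifferent when −p + 19(1−p) = 16p + 4(1−p), giving p = 15/32.
Let Player II play 1 with probability q. Player I is indifferent when −q + 16(1−q) = 19q + 4(1−q), giving q = 3/8.
The value is -1·(3/8) + (16)·(5/8) = 77/8.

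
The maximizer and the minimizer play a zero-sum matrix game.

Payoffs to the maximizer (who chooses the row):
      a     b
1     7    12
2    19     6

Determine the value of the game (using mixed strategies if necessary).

31/3

Row minima are 7 and 6, so the maximizer's maximin is 7; column maxima are 19 and 12, so the minimizer's minimax is 12. These differ, so the equilibrium is in mixed strategies.
Let the maximizer play 1 with probability p. The minimizer is indifferent when 7p + 19(1−p) = 12p + 6(1−p), giving p = 13/18.
Let the minimizer play a with probability q. The maximizer is indifferent when 7q + 12(1−q) = 19q + 6(1−q), giving q = 1/3.
The value is 7·(1/3) + (12)·(2/3) = 31/3.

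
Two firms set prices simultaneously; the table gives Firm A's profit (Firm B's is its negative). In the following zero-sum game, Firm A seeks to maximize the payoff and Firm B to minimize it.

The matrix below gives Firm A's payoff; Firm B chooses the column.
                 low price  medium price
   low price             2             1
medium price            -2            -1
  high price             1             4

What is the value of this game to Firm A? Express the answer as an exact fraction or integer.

7/4

Row medium price is strictly dominated by row low price, so Firm A never plays it.
The remaining 2×2 game on (low price, high price) × (low price, medium price) has no saddle point. Let Firm A play low price with probability p; indifference gives 2p + (1−p) = p + 4(1−p), so p = 3/4.
Similarly Firm B's optimal q on low price is 3/4, and the value is 2·(3/4) + (1)·(1/4) = 7/4.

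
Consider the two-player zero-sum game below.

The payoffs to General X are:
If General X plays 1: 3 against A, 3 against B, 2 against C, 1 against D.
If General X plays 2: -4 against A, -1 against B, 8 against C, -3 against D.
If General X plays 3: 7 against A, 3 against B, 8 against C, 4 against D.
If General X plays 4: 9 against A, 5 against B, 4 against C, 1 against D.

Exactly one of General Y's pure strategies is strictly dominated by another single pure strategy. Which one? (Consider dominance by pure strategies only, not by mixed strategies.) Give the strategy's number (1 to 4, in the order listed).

3

General Y prefers columns that give General X less. Compare C with D: 1 < 2, -3 < 8, 4 < 8, 1 < 4.
So D strictly dominates C for General Y; C is strictly dominated.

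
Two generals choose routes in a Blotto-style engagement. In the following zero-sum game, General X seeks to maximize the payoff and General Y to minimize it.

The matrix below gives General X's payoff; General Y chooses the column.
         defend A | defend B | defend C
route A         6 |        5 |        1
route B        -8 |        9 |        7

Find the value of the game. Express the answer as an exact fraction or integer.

5/2

Column defend B is strictly dominated by defend C for General Y (it gives General X more in every row).
The remaining 2×2 game on (route A, route B) × (defend A, defend C) has no saddle point. Let General X play route A with probability p; indifference gives 6p − 8(1−p) = p + 7(1−p), so p = 3/4.
Similarly General Y's optimal q on defend A is 3/10, and the value is 6·(3/10) + (1)·(7/10) = 5/2.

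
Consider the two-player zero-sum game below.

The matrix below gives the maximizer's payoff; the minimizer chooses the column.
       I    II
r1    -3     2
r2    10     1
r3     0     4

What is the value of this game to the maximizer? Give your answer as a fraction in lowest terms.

Row r1 is strictly dominated by row r3, so the maximizer never plays it.
The remaining 2×2 game on (r2, r3) × (I, II) has no saddle point. Let the maximizer play r2 with probability p; indifference gives 10p = p + 4(1−p), so p = 4/13.
Similarly the minimizer's optimal q on I is 3/13, and the value is 10·(3/13) + (1)·(10/13) = 40/13.

40/13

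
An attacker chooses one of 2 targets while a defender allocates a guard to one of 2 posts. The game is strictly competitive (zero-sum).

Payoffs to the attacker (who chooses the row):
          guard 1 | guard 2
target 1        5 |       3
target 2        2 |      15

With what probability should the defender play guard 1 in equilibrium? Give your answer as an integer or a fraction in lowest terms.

4/5

Row minima are 3 and 2, so the attacker's maximin is 3; column maxima are 5 and 15, so the defender's minimax is 5. These differ, so the equilibrium is in mixed strategies.
Let the defender play guard 1 with probability q. The attacker is indifferent when 5q + 3(1−q) = 2q + 15(1−q), giving q = 4/5.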